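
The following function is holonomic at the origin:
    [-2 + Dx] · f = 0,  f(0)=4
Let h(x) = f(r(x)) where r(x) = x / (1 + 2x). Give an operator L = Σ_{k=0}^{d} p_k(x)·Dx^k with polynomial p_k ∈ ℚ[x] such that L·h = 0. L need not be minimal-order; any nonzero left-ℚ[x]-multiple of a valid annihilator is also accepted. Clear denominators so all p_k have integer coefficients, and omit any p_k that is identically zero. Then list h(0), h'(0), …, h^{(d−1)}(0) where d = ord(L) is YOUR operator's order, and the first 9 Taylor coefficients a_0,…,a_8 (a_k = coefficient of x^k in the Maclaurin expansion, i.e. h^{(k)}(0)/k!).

L = -2 + (1 + 4·x + 4·x^2)·Dx  (order 1).
h: a_k = 4, 8, -8, 16/3, 8/3, -304/15, 2416/45, -34912/315, 62728/315, …
ICs: h(0) = 4.

f: a_k = 4, 8, 8, 16/3, 8/3, 16/15, 16/45, 32/315, 8/315, …
L₀ from L_f via x↦r, Dx↦r'^{-1}Dx.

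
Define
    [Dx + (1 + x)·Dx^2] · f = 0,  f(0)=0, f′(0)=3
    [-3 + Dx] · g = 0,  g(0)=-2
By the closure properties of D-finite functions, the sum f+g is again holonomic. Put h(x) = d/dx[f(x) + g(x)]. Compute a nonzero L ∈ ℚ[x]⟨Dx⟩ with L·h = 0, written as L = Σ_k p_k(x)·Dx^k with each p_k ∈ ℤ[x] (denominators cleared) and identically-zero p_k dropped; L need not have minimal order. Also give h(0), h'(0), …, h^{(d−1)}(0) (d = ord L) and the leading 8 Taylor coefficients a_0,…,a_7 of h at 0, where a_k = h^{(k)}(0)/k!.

L = (-15 - 9·x) + (-7 - 18·x - 9·x^2)·Dx + (4 + 7·x + 3·x^2)·Dx^2  (order 2).
h: a_k = -3, -21, -24, -30, -69/4, -303/20, -123/40, -1569/280, …
ICs: h(0) = -3, h′(0) = -21.

f: a_k = 0, 3, -3/2, 1, -3/4, 3/5, -1/2, 3/7, …
g: a_k = -2, -6, -9, -9, -27/4, -81/20, -81/40, -243/280, …
f+g: L₀ = lclm(L_f,L_g), ord ≤ 2+1.
Differentiate: ansatz ord ≤ ord L₀ ⇒ L.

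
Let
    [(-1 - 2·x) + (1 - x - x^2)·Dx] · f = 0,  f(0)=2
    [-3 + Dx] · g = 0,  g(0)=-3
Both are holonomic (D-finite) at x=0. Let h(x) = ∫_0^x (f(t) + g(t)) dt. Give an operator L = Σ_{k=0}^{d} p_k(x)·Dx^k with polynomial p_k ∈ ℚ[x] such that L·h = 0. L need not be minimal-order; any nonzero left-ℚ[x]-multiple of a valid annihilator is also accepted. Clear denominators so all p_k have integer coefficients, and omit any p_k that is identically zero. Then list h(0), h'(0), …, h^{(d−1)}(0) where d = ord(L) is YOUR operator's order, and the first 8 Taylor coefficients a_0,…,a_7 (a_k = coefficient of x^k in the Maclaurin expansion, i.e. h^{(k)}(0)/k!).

L = (-3 - 9·x - 45·x^2 - 18·x^3)·Dx + (-5 + 24·x + 15·x^2 - 18·x^3 - 9·x^4)·Dx^2 + (2 - 7·x + 8·x^3 + 3·x^4)·Dx^3  (order 3).
h: a_k = 0, -1, -7/2, -19/6, -15/8, -1/40, 397/240, 1837/560, …
ICs: h(0) = 0, h′(0) = -1, h′′(0) = -7.

f: a_k = 2, 2, 4, 6, 10, 16, 26, 42, …
g: a_k = -3, -9, -27/2, -27/2, -81/8, -243/40, -243/80, -729/560, …
Weyl lclm of L_f,L_g ⇒ L₀ (ord ≤ 2).
h=∫₀ˣh₀: take L = L₀·Dx.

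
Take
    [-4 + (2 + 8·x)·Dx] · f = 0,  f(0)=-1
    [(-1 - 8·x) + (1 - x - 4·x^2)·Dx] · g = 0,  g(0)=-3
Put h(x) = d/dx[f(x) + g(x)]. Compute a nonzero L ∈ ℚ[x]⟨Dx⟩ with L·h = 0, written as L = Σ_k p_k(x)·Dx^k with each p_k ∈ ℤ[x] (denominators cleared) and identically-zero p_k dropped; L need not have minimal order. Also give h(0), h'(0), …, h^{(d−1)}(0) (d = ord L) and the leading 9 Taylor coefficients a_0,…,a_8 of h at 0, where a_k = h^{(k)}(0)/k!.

L = (-114 - 780·x - 2688·x^2 - 2688·x^3 - 3840·x^4) + (-21 - 420·x - 2778·x^2 - 7200·x^3 - 10272·x^4 - 11520·x^5)·Dx + (6 + 57·x + 153·x^2 + 4·x^3 - 816·x^4 - 2624·x^5 - 2560·x^6)·Dx^2  (order 2).
h: a_k = -5, -26, -93, -308, -1115, -2754, -11109, -21096, -104823, …
ICs: h(0) = -5, h′(0) = -26.

f: a_k = -1, -2, 2, -4, 10, -28, 84, -264, 858, …
g: a_k = -3, -3, -15, -27, -87, -195, -543, -1323, -3495, …
h₀=f+g: left-lcm gives L₀, ord ≤ 2.
Derive L from L₀ (diff closure).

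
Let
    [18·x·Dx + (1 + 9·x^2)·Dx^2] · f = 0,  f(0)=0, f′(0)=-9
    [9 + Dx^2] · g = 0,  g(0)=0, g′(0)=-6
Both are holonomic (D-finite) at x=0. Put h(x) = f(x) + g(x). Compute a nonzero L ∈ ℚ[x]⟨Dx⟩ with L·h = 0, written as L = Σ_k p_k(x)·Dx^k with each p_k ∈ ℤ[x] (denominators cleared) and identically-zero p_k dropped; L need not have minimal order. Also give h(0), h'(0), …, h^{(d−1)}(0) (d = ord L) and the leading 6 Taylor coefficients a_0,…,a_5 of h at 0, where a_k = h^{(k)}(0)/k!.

L = (-1782·x + 20412·x^3 + 13122·x^5)·Dx + (-9 + 567·x^2 + 6561·x^4 + 6561·x^6)·Dx^2 + (-198·x + 2268·x^3 + 1458·x^5)·Dx^3 + (-1 + 63·x^2 + 729·x^4 + 729·x^6)·Dx^4  (order 4).
h: a_k = 0, -15, 0, 36, 0, -2997/20, …
ICs: h(0) = 0, h′(0) = -15, h′′(0) = 0, h′′′(0) = 216.

f: a_k = 0, -9, 0, 27, 0, -729/5, …
g: a_k = 0, -6, 0, 9, 0, -81/20, …
f+g: L₀ = lclm(L_f,L_g), ord ≤ 2+2.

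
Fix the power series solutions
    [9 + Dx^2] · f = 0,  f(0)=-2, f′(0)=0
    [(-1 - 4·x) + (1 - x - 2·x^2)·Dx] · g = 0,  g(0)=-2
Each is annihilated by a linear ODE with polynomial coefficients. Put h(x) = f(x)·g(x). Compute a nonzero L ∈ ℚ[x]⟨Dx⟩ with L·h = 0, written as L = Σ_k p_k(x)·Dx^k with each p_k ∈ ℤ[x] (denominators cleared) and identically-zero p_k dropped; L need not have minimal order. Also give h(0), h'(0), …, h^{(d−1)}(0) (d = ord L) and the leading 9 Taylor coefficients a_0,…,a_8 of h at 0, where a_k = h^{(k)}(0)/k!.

L = (-5 + 9·x + 18·x^2) + (2 + 8·x)·Dx + (-1 + x + 2·x^2)·Dx^2  (order 2).
h: a_k = 4, 4, -6, 2, 7/2, 15/2, 209/20, 509/20, 52641/1120, …
ICs: h(0) = 4, h′(0) = 4.

f: a_k = -2, 0, 9, 0, -27/4, 0, 81/40, 0, -729/2240, …
g: a_k = -2, -2, -6, -10, -22, -42, -86, -170, -342, …
Product ⇒ symmetric product L₀, ord ≤ 2.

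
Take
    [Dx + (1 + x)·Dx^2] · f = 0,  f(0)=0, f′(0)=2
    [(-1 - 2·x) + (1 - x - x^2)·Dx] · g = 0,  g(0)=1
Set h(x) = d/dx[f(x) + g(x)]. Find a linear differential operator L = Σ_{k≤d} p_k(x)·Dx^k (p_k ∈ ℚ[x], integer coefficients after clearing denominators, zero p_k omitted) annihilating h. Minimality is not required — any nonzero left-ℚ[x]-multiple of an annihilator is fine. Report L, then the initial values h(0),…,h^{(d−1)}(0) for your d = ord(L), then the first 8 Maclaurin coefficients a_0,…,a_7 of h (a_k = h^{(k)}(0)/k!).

f: a_k = 0, 2, -1, 2/3, -1/2, 2/5, -1/3, 2/7, …
g: a_k = 1, 1, 2, 3, 5, 8, 13, 21, …
L₀ := lclm(L_f,L_g); ord L₀ ≤ 2+1.
h₀' ⇒ L via d/dx closure of L₀.
L = (-26 - 70·x - 76·x^2 - 36·x^3 - 12·x^4) + (-16 - 84·x - 160·x^2 - 144·x^3 - 74·x^4 - 20·x^5)·Dx + (5 + 11·x - x^2 - 23·x^3 - 29·x^4 - 17·x^5 - 4·x^6)·Dx^2  (order 2).
h: a_k = 3, 2, 11, 18, 42, 76, 149, 270, …
ICs: h(0) = 3, h′(0) = 2.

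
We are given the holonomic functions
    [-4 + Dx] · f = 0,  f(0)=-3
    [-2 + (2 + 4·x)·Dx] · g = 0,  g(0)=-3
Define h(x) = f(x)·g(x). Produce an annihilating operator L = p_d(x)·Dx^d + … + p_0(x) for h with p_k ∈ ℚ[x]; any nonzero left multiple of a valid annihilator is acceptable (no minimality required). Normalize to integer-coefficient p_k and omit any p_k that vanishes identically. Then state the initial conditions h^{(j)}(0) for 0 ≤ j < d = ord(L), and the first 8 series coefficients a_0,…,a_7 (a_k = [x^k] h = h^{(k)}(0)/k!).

f: a_k = -3, -12, -24, -32, -32, -128/5, -256/15, -1024/105, …
g: a_k = -3, -3, 3/2, -3/2, 15/8, -21/8, 63/16, -99/16, …
Sym-product of L_f,L_g gives L₀ (≤ ord 1).
L = (-5 - 8·x) + (1 + 2·x)·Dx  (order 1).
h: a_k = 9, 45, 207/2, 309/2, 1347/8, 5847/40, 1643/16, 36047/560, …
ICs: h(0) = 9.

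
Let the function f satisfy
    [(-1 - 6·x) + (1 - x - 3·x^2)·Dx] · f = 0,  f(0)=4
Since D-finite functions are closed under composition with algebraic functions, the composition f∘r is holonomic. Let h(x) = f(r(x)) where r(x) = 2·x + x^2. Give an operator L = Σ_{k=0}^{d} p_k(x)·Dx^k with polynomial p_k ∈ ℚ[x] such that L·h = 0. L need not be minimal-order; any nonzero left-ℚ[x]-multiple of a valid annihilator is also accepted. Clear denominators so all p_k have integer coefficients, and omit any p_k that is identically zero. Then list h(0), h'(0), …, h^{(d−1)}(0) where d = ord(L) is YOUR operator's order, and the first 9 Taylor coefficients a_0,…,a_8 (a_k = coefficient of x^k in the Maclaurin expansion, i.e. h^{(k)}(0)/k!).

L = (2 + 26·x + 36·x^2 + 12·x^3) + (-1 + 2·x + 13·x^2 + 12·x^3 + 3·x^4)·Dx  (order 1).
h: a_k = 4, 8, 68, 288, 1568, 7720, 39484, 199008, 1008652, …
ICs: h(0) = 4.

f: a_k = 4, 4, 16, 28, 76, 160, 388, 868, 2032, …
Change of var in L_f (x↦r) gives L₀.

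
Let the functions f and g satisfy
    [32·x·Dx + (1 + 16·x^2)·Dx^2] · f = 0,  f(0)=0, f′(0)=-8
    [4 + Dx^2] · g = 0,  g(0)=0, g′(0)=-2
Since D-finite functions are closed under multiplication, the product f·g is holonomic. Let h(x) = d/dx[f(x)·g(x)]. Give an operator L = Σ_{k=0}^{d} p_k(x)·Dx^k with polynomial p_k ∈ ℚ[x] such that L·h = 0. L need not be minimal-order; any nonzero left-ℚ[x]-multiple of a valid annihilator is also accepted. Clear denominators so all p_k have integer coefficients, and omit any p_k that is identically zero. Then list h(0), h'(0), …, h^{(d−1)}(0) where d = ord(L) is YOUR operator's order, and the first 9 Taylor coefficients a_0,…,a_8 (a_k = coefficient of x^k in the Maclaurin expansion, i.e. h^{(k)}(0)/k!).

f: a_k = 0, -8, 0, 128/3, 0, -2048/5, 0, 32768/7, 0, …
g: a_k = 0, -2, 0, 4/3, 0, -4/15, 0, 8/315, 0, …
f·g: L₀ = L_f ⊗_s L_g, ord ≤ 2·2.
Differentiate: ansatz ord ≤ ord L₀ ⇒ L.
L = (62288 + 2213376·x^2 + 73428992·x^4 + 58982400·x^6 + 3145728·x^8 - 167772160·x^10 + 268435456·x^12) + (35072·x + 2871296·x^3 + 39976960·x^5 + 52428800·x^7 + 83886080·x^9 + 268435456·x^11)·Dx + (15912 + 579328·x^2 + 18954240·x^4 + 19529728·x^6 + 9961472·x^8 - 16777216·x^10 + 134217728·x^12)·Dx^2 + (8768·x + 717824·x^3 + 9994240·x^5 + 13107200·x^7 + 20971520·x^9 + 67108864·x^11)·Dx^3 + (85 + 6496·x^2 + 149248·x^4 + 1196032·x^6 + 2293760·x^8 + 6291456·x^10 + 16777216·x^12)·Dx^4  (order 4).
h: a_k = 0, 32, 0, -384, 0, 15808/3, 0, -79360, 0, …
ICs: h(0) = 0, h′(0) = 32, h′′(0) = 0, h′′′(0) = -2304.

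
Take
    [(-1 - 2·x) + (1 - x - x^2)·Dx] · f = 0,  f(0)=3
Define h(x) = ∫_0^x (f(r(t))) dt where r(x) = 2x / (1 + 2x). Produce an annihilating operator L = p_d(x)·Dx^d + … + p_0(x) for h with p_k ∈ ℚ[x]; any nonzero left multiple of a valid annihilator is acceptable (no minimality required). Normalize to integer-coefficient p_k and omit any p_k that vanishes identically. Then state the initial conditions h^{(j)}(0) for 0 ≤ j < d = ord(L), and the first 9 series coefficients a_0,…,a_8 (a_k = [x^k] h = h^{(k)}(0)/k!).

L = (2 + 12·x)·Dx + (-1 - 4·x + 8·x^3)·Dx^2  (order 2).
h: a_k = 0, 3, 3, 4, 0, 48/5, -16, 384/7, -144, …
ICs: h(0) = 0, h′(0) = 3.

f: a_k = 3, 3, 6, 9, 15, 24, 39, 63, 102, …
Change of var in L_f (x↦r) gives L₀.
h=∫₀ˣh₀: take L = L₀·Dx.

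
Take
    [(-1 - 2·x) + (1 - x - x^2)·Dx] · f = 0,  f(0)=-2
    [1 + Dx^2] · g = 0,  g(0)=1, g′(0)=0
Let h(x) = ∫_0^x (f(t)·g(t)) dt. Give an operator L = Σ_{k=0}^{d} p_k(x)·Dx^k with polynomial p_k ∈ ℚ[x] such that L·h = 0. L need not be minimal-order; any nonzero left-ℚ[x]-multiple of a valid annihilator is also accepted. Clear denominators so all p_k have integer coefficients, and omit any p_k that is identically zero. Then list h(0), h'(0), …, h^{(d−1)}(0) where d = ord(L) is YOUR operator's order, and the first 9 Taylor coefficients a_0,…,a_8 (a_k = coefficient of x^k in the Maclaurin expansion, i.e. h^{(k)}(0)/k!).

f: a_k = -2, -2, -4, -6, -10, -16, -26, -42, -68, …
g: a_k = 1, 0, -1/2, 0, 1/24, 0, -1/720, 0, 1/40320, …
L₀ := L_f ⊗_s L_g (sym. prod.), ord ≤ 2.
∫: right-multiply L₀ by Dx.
L = (1 + x + x^2)·Dx + (2 + 4·x)·Dx^2 + (-1 + x + x^2)·Dx^3  (order 3).
h: a_k = 0, -2, -1, -1, -5/4, -97/60, -157/72, -7619/2520, -12329/2880, …
ICs: h(0) = 0, h′(0) = -2, h′′(0) = -2.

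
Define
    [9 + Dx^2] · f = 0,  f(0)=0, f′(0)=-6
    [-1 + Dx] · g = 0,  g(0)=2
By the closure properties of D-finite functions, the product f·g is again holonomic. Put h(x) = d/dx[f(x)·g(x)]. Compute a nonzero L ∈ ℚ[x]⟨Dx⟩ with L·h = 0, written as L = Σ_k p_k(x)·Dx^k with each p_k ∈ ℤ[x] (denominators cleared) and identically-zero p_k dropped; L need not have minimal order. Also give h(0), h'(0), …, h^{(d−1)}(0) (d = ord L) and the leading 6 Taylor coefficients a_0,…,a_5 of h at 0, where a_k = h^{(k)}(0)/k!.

L = 10 - 2·Dx + Dx^2  (order 2).
h: a_k = -12, -24, 36, 64, 2, -156/5, …
ICs: h(0) = -12, h′(0) = -24.

f: a_k = 0, -6, 0, 9, 0, -81/20, …
g: a_k = 2, 2, 1, 1/3, 1/12, 1/60, …
h₀=f·g: eliminate ⇒ L₀, order ≤ 2·1.
h=h₀': d/dx-closure on L₀ ⇒ L.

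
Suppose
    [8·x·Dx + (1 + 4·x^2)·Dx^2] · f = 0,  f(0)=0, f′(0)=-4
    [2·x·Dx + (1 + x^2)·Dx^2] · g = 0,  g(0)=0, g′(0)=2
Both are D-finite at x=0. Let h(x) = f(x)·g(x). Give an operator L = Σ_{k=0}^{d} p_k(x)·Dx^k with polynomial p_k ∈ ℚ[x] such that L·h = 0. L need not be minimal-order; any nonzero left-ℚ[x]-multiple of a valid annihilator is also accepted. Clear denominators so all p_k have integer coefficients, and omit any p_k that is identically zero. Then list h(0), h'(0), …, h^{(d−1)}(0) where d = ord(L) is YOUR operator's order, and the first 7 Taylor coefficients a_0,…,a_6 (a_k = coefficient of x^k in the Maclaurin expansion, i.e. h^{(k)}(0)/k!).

f: a_k = 0, -4, 0, 16/3, 0, -64/5, 0, …
g: a_k = 0, 2, 0, -2/3, 0, 2/5, 0, …
Sym-product of L_f,L_g gives L₀ (≤ ord 4).
L = (-96·x - 800·x^3 - 1024·x^5 + 640·x^7 + 1536·x^9)·Dx + (-20 - 412·x^2 - 1440·x^4 - 896·x^6 + 2240·x^8 + 2304·x^10)·Dx^2 + (-40·x - 280·x^3 - 480·x^5 + 272·x^7 + 1280·x^9 + 768·x^11)·Dx^3 + (-1 - 10·x^2 - 29·x^4 + 116·x^8 + 160·x^10 + 64·x^12)·Dx^4  (order 4).
h: a_k = 0, 0, -8, 0, 40/3, 0, -1384/45, …
ICs: h(0) = 0, h′(0) = 0, h′′(0) = -16, h′′′(0) = 0.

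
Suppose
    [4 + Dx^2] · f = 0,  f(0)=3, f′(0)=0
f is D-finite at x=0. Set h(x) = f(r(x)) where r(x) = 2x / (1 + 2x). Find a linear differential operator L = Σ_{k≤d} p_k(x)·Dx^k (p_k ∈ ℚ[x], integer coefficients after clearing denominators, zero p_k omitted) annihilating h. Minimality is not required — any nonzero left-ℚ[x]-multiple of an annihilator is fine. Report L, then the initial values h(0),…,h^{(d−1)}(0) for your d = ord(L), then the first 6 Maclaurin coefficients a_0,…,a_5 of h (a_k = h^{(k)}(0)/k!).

f: a_k = 3, 0, -6, 0, 2, 0, …
Change of var in L_f (x↦r) gives L₀.
L = 16 + (4 + 24·x + 48·x^2 + 32·x^3)·Dx + (1 + 8·x + 24·x^2 + 32·x^3 + 16·x^4)·Dx^2  (order 2).
h: a_k = 3, 0, -24, 96, -256, 512, …
ICs: h(0) = 3, h′(0) = 0.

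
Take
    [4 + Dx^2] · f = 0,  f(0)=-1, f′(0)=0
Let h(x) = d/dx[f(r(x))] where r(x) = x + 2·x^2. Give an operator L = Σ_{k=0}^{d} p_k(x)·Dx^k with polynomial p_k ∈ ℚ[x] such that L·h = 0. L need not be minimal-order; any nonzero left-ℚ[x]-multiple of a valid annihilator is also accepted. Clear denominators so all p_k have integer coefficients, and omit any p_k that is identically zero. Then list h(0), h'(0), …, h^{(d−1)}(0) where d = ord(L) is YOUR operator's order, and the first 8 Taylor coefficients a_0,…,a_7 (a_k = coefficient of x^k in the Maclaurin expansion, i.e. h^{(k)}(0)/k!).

L = (52 + 64·x + 384·x^2 + 1024·x^3 + 1024·x^4) + (-12 - 48·x)·Dx + (1 + 8·x + 16·x^2)·Dx^2  (order 2).
h: a_k = 0, 4, 24, 88/3, -80/3, -1432/15, -2128/15, -13456/315, …
ICs: h(0) = 0, h′(0) = 4.

f: a_k = -1, 0, 2, 0, -2/3, 0, 4/45, 0, …
Change of var in L_f (x↦r) gives L₀.
Derive L from L₀ (diff closure).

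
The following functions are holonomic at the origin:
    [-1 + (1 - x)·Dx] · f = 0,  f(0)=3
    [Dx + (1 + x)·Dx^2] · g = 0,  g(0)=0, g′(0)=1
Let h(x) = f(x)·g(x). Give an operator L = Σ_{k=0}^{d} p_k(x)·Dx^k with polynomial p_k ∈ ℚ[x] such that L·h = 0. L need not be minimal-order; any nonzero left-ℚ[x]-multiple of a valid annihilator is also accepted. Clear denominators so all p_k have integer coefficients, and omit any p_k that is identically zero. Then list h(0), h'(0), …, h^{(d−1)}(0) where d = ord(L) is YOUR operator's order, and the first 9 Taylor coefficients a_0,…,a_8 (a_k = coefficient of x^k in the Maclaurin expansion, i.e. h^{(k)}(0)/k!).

L = 1 + (1 + 3·x)·Dx + (-1 + x^2)·Dx^2  (order 2).
h: a_k = 0, 3, 3/2, 5/2, 7/4, 47/20, 37/20, 319/140, 533/280, …
ICs: h(0) = 0, h′(0) = 3.

f: a_k = 3, 3, 3, 3, 3, 3, 3, 3, 3, …
g: a_k = 0, 1, -1/2, 1/3, -1/4, 1/5, -1/6, 1/7, -1/8, …
f·g: L₀ = L_f ⊗_s L_g, ord ≤ 1·2.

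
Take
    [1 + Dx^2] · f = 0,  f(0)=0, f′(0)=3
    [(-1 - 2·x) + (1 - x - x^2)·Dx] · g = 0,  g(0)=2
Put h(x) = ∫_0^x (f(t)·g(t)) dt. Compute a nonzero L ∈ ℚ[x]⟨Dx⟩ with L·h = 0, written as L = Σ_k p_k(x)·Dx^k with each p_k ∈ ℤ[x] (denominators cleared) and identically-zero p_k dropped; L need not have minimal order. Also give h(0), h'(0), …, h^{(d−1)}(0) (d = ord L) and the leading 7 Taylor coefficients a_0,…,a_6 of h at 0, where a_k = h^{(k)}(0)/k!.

f: a_k = 0, 3, 0, -1/2, 0, 1/40, 0, …
g: a_k = 2, 2, 4, 6, 10, 16, 26, …
f·g: L₀ = L_f ⊗_s L_g, ord ≤ 2·1.
∫: right-multiply L₀ by Dx.
L = (1 + x + x^2)·Dx + (2 + 4·x)·Dx^2 + (-1 + x + x^2)·Dx^3  (order 3).
h: a_k = 0, 0, 3, 2, 11/4, 17/5, 187/40, …
ICs: h(0) = 0, h′(0) = 0, h′′(0) = 6.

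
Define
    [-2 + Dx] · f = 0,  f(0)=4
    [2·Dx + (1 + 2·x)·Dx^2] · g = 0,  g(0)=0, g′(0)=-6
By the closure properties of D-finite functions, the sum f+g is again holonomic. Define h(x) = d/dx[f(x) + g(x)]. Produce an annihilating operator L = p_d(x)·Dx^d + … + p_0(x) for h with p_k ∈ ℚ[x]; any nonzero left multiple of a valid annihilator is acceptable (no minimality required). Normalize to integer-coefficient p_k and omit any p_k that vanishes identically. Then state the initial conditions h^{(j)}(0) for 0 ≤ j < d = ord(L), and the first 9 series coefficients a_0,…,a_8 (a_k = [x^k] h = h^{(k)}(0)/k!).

L = (-6 - 4·x) + (1 - 4·x - 4·x^2)·Dx + (1 + 3·x + 2·x^2)·Dx^2  (order 2).
h: a_k = 2, 28, -8, 176/3, -272/3, 2912/15, -17248/45, 241984/315, -483824/315, …
ICs: h(0) = 2, h′(0) = 28.

f: a_k = 4, 8, 8, 16/3, 8/3, 16/15, 16/45, 32/315, 8/315, …
g: a_k = 0, -6, 6, -8, 12, -96/5, 32, -384/7, 96, …
Sum ⇒ L₀ = lclm(L_f,L_g) in ℚ(x)⟨Dx⟩.
Derive L from L₀ (diff closure).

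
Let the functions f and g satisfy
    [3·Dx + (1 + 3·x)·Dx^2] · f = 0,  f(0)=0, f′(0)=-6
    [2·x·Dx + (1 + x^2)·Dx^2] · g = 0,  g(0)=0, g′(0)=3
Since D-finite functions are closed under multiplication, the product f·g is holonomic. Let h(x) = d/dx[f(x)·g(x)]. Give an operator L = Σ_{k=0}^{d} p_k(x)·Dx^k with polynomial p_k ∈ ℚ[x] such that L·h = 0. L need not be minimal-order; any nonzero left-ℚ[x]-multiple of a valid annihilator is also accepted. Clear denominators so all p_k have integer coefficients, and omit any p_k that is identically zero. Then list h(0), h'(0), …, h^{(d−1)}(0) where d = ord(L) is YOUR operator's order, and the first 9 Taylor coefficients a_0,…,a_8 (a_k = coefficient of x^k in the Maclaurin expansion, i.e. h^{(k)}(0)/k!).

L = (264 + 1260·x + 1008·x^2 + 3420·x^3 + 3240·x^4 + 4212·x^5 + 324·x^7) + (178 + 660·x + 3828·x^2 + 7308·x^3 + 12960·x^4 + 10044·x^5 + 11340·x^6 + 324·x^7 + 1134·x^8)·Dx + (132 + 608·x + 1728·x^2 + 4568·x^3 + 6456·x^4 + 8856·x^5 + 5184·x^6 + 5544·x^7 + 324·x^8 + 648·x^9)·Dx^2 + (13 + 102·x + 341·x^2 + 744·x^3 + 1138·x^4 + 1236·x^5 + 1386·x^6 + 648·x^7 + 657·x^8 + 54·x^9 + 81·x^10)·Dx^3  (order 3).
h: a_k = 0, -36, 81, -192, 1125/2, -8316/5, 48573/10, -71424/5, 5919723/140, …
ICs: h(0) = 0, h′(0) = -36, h′′(0) = 162.

f: a_k = 0, -6, 9, -18, 81/2, -486/5, 243, -4374/7, 6561/4, …
g: a_k = 0, 3, 0, -1, 0, 3/5, 0, -3/7, 0, …
Sym-product of L_f,L_g gives L₀ (≤ ord 4).
h=h₀': d/dx-closure on L₀ ⇒ L.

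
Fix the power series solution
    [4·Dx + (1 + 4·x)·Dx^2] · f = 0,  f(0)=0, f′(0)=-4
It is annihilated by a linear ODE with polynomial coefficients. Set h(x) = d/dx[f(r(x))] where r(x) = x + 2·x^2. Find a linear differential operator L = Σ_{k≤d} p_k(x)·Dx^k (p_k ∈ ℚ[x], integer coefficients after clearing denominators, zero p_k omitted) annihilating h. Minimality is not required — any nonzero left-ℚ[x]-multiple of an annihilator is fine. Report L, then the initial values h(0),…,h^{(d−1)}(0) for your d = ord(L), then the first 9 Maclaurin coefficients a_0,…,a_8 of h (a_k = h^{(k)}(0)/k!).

L = (16·x + 32·x^2) + (1 + 8·x + 24·x^2 + 32·x^3)·Dx  (order 1).
h: a_k = -4, 0, 32, -128, 256, 0, -2048, 8192, -16384, …
ICs: h(0) = -4.

f: a_k = 0, -4, 8, -64/3, 64, -1024/5, 2048/3, -16384/7, 8192, …
f∘r: x↦r, Dx↦Dx/r' in L_f ⇒ L₀.
Differentiate: ansatz ord ≤ ord L₀ ⇒ L.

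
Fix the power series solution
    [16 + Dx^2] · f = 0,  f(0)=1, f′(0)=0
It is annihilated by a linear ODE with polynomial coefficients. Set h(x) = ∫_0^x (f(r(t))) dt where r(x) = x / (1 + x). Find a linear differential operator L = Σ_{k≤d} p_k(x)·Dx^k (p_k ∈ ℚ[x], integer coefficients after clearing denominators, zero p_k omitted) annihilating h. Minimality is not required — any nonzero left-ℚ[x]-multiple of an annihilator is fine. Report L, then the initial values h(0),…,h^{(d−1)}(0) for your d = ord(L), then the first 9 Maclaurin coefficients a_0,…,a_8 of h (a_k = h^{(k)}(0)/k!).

f: a_k = 1, 0, -8, 0, 32/3, 0, -256/45, 0, 512/315, …
L₀ from L_f via x↦r, Dx↦r'^{-1}Dx.
Integrate: L := L₀·Dx.
L = 16·Dx + (2 + 6·x + 6·x^2 + 2·x^3)·Dx^2 + (1 + 4·x + 6·x^2 + 4·x^3 + x^4)·Dx^3  (order 3).
h: a_k = 0, 1, 0, -8/3, 4, -8/3, -16/9, 392/45, -82/5, …
ICs: h(0) = 0, h′(0) = 1, h′′(0) = 0.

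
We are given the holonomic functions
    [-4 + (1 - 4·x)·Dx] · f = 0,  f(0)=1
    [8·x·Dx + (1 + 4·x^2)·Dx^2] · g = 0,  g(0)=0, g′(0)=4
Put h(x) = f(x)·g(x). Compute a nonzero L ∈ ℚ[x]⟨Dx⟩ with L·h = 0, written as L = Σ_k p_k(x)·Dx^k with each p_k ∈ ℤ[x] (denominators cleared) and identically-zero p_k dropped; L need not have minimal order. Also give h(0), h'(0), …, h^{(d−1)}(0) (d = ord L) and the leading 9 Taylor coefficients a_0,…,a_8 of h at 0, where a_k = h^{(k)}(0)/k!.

L = 32·x + (8 - 8·x + 64·x^2)·Dx + (-1 + 4·x - 4·x^2 + 16·x^3)·Dx^2  (order 2).
h: a_k = 0, 4, 16, 176/3, 704/3, 14272/15, 57088/15, 1594624/105, 6378496/105, …
ICs: h(0) = 0, h′(0) = 4.

f: a_k = 1, 4, 16, 64, 256, 1024, 4096, 16384, 65536, …
g: a_k = 0, 4, 0, -16/3, 0, 64/5, 0, -256/7, 0, …
Sym-product of L_f,L_g gives L₀ (≤ ord 2).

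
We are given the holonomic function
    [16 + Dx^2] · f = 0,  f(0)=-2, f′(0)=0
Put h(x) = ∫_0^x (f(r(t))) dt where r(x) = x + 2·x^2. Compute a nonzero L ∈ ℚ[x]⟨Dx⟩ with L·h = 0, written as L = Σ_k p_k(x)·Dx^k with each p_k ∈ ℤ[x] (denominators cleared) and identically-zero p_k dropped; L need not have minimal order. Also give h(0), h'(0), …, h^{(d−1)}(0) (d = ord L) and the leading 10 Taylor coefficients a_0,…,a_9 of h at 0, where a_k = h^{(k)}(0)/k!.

L = (16 + 192·x + 768·x^2 + 1024·x^3)·Dx - 4·Dx^2 + (1 + 4·x)·Dx^3  (order 3).
h: a_k = 0, -2, 0, 16/3, 16, 128/15, -256/9, -22528/315, -1024/15, 106496/2835, …
ICs: h(0) = 0, h′(0) = -2, h′′(0) = 0.

f: a_k = -2, 0, 16, 0, -64/3, 0, 512/45, 0, -1024/315, 0, …
f∘r: x↦r, Dx↦Dx/r' in L_f ⇒ L₀.
Integrate: L := L₀·Dx.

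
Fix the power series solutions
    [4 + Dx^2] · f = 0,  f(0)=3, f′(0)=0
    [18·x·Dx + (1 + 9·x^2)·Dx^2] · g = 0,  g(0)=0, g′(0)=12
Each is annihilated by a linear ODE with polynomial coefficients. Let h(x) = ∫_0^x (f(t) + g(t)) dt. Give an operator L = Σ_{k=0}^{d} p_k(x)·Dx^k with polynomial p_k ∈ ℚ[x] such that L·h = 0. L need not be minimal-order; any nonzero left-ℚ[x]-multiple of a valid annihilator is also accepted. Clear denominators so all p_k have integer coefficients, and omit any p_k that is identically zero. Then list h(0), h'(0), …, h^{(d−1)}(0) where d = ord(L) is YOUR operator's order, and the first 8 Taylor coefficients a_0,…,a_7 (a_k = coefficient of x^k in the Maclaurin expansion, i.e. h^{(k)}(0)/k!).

L = (-3744·x + 37584·x^3 + 11664·x^5)·Dx^2 + (-28 + 864·x^2 + 10692·x^4 + 5832·x^6)·Dx^3 + (-936·x + 9396·x^3 + 2916·x^5)·Dx^4 + (-7 + 216·x^2 + 2673·x^4 + 1458·x^6)·Dx^5  (order 5).
h: a_k = 0, 3, 6, -2, -9, 2/5, 162/5, -4/105, …
ICs: h(0) = 0, h′(0) = 3, h′′(0) = 12, h′′′(0) = -12, h′′′′(0) = -216.

f: a_k = 3, 0, -6, 0, 2, 0, -4/15, 0, …
g: a_k = 0, 12, 0, -36, 0, 972/5, 0, -8748/7, …
Sum ⇒ L₀ = lclm(L_f,L_g) in ℚ(x)⟨Dx⟩.
∫: right-multiply L₀ by Dx.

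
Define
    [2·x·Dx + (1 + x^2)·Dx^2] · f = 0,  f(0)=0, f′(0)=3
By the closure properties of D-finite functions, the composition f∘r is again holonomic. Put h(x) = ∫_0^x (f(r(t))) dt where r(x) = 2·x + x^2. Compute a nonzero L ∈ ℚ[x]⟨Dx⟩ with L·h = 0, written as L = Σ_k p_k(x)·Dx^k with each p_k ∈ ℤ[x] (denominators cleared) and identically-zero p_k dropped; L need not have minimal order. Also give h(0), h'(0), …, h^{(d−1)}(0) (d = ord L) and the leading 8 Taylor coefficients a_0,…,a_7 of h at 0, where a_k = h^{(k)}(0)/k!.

f: a_k = 0, 3, 0, -1, 0, 3/5, 0, -3/7, …
f∘r: x↦r, Dx↦Dx/r' in L_f ⇒ L₀.
∫: right-multiply L₀ by Dx.
L = (-1 + 8·x + 16·x^2 + 12·x^3 + 3·x^4)·Dx^2 + (1 + x + 4·x^2 + 8·x^3 + 5·x^4 + x^5)·Dx^3  (order 3).
h: a_k = 0, 0, 3, 1, -2, -12/5, 11/5, 47/7, …
ICs: h(0) = 0, h′(0) = 0, h′′(0) = 6.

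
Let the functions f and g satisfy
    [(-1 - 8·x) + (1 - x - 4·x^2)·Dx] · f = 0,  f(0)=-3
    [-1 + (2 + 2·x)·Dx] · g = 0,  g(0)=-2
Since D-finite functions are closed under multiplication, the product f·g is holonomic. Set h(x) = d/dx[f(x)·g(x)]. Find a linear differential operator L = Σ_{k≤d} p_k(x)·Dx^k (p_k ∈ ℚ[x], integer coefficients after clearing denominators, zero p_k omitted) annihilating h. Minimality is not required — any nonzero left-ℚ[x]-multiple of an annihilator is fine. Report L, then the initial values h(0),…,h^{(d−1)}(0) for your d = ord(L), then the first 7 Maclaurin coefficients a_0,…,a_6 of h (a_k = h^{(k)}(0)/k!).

f: a_k = -3, -3, -15, -27, -87, -195, -543, …
g: a_k = -2, -1, 1/4, -1/8, 5/64, -7/128, 21/512, …
Sym-product of L_f,L_g gives L₀ (≤ ord 1).
Derive L from L₀ (diff closure).
L = (43 + 210·x + 603·x^2 + 680·x^3 + 240·x^4) + (-6 - 34·x + 6·x^2 + 194·x^3 + 256·x^4 + 96·x^5)·Dx  (order 1).
h: a_k = 9, 129/2, 1647/8, 12633/16, 302115/128, 1937655/256, 22577835/1024, …
ICs: h(0) = 9.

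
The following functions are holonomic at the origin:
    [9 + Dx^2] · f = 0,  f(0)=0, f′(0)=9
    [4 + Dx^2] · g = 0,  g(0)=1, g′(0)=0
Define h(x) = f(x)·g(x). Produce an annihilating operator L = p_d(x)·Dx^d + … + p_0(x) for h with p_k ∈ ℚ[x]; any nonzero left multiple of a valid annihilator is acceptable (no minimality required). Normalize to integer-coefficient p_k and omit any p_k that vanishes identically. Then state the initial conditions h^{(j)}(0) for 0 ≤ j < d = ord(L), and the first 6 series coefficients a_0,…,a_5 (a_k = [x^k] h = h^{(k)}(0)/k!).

f: a_k = 0, 9, 0, -27/2, 0, 243/40, …
g: a_k = 1, 0, -2, 0, 2/3, 0, …
f·g: L₀ = L_f ⊗_s L_g, ord ≤ 2·2.
L = 25 + 26·Dx^2 + Dx^4  (order 4).
h: a_k = 0, 9, 0, -63/2, 0, 1563/40, …
ICs: h(0) = 0, h′(0) = 9, h′′(0) = 0, h′′′(0) = -189.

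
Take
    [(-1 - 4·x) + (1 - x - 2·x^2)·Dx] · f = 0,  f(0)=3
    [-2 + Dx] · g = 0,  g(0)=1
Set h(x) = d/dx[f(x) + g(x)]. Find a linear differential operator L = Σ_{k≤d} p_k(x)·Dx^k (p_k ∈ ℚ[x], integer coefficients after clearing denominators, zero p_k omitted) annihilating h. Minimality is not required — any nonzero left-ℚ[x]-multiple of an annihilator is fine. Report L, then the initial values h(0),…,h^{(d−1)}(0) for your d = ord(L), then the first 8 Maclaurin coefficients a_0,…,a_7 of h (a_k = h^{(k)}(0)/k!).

f: a_k = 3, 3, 9, 15, 33, 63, 129, 255, …
g: a_k = 1, 2, 2, 4/3, 2/3, 4/15, 4/45, 8/315, …
Weyl lclm of L_f,L_g ⇒ L₀ (ord ≤ 2).
h₀' ⇒ L via d/dx closure of L₀.
L = (18 + 132·x + 144·x^2 + 288·x^3 + 96·x^4) + (-13 - 68·x - 94·x^2 - 112·x^3 + 40·x^4 + 32·x^5)·Dx + (2 + x + 11·x^2 - 16·x^3 - 44·x^4 - 16·x^5)·Dx^2  (order 2).
h: a_k = 5, 22, 49, 404/3, 949/3, 11618/15, 80333/45, 1292776/315, …
ICs: h(0) = 5, h′(0) = 22.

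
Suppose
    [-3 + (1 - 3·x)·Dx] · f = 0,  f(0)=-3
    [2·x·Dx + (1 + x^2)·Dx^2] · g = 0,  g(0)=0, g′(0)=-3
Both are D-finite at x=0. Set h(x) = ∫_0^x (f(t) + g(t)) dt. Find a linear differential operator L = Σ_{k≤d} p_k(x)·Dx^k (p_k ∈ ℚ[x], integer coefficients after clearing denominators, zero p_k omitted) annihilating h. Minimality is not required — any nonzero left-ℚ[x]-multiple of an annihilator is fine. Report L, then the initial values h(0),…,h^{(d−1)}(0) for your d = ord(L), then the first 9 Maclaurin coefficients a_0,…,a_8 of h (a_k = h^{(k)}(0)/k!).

L = (-6 + 72·x + 18·x^2)·Dx^2 + (28 - 6·x + 60·x^2 + 18·x^3)·Dx^3 + (-3 + 8·x + 8·x^3 + 3·x^4)·Dx^4  (order 4).
h: a_k = 0, -3, -6, -9, -20, -243/5, -608/5, -2187/7, -11481/14, …
ICs: h(0) = 0, h′(0) = -3, h′′(0) = -12, h′′′(0) = -54.

f: a_k = -3, -9, -27, -81, -243, -729, -2187, -6561, -19683, …
g: a_k = 0, -3, 0, 1, 0, -3/5, 0, 3/7, 0, …
f+g: L₀ = lclm(L_f,L_g), ord ≤ 1+2.
h=∫h₀ ⇒ L = L₀·Dx.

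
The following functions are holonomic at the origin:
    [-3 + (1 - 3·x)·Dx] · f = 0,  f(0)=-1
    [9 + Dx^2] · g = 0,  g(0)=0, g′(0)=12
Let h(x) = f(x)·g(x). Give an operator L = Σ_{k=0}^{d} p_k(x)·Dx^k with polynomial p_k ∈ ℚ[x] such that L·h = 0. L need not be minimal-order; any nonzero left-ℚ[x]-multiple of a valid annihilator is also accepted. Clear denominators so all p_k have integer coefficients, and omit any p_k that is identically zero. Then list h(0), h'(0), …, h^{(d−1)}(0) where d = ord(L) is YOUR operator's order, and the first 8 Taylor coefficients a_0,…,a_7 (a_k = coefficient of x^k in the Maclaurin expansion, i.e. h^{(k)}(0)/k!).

L = (-9 + 27·x) + 6·Dx + (-1 + 3·x)·Dx^2  (order 2).
h: a_k = 0, -12, -36, -90, -270, -8181/10, -24543/10, -1030563/140, …
ICs: h(0) = 0, h′(0) = -12.

f: a_k = -1, -3, -9, -27, -81, -243, -729, -2187, …
g: a_k = 0, 12, 0, -18, 0, 81/10, 0, -243/140, …
Product ⇒ symmetric product L₀, ord ≤ 2.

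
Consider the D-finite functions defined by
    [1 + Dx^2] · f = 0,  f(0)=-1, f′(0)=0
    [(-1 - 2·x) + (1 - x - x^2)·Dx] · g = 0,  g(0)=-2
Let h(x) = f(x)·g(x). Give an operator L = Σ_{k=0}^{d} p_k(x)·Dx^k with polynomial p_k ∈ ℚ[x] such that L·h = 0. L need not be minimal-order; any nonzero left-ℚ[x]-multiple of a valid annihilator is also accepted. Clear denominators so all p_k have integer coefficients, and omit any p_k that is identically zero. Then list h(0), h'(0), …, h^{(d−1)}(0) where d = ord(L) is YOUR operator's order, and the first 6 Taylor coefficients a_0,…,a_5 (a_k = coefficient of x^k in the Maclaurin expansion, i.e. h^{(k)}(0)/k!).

L = (1 + x + x^2) + (2 + 4·x)·Dx + (-1 + x + x^2)·Dx^2  (order 2).
h: a_k = 2, 2, 3, 5, 97/12, 157/12, …
ICs: h(0) = 2, h′(0) = 2.

f: a_k = -1, 0, 1/2, 0, -1/24, 0, …
g: a_k = -2, -2, -4, -6, -10, -16, …
Product ⇒ symmetric product L₀, ord ≤ 2.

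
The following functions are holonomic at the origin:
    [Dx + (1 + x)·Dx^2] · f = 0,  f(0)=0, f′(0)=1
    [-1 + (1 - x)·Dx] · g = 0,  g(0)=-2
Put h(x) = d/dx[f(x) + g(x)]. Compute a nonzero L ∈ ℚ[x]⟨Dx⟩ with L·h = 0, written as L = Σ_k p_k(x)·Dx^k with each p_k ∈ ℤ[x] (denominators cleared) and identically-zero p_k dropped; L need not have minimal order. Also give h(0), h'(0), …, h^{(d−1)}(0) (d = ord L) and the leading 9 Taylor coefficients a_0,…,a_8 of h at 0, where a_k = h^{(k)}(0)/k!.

L = (-10 - 2·x) + (-4 - 16·x - 4·x^2)·Dx + (3 + x - 3·x^2 - x^3)·Dx^2  (order 2).
h: a_k = -1, -5, -5, -9, -9, -13, -13, -17, -17, …
ICs: h(0) = -1, h′(0) = -5.

f: a_k = 0, 1, -1/2, 1/3, -1/4, 1/5, -1/6, 1/7, -1/8, …
g: a_k = -2, -2, -2, -2, -2, -2, -2, -2, -2, …
f+g: L₀ = lclm(L_f,L_g), ord ≤ 2+1.
Differentiate: ansatz ord ≤ ord L₀ ⇒ L.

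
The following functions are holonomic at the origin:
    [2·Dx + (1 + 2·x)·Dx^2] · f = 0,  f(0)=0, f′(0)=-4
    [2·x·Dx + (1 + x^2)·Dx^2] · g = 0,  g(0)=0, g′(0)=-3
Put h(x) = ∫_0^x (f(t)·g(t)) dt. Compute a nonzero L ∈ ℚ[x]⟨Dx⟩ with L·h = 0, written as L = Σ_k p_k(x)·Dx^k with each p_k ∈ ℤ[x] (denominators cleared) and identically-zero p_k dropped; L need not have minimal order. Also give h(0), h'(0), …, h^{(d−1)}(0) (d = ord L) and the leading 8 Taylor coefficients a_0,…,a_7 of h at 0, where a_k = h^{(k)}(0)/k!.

f: a_k = 0, -4, 4, -16/3, 8, -64/5, 64/3, -256/7, …
g: a_k = 0, -3, 0, 1, 0, -3/5, 0, 3/7, …
f·g: L₀ = L_f ⊗_s L_g, ord ≤ 2·2.
Integrate: L := L₀·Dx.
L = (24 + 80·x + 88·x^2 + 240·x^3 + 240·x^4 + 208·x^5 + 16·x^7)·Dx^2 + (12 + 80·x + 332·x^2 + 608·x^3 + 880·x^4 + 744·x^5 + 560·x^6 + 24·x^7 + 56·x^8)·Dx^3 + (12 + 52·x + 168·x^2 + 372·x^3 + 516·x^4 + 564·x^5 + 384·x^6 + 276·x^7 + 24·x^8 + 32·x^9)·Dx^4 + (2 + 12·x + 34·x^2 + 64·x^3 + 87·x^4 + 96·x^5 + 84·x^6 + 48·x^7 + 33·x^8 + 4·x^9 + 4·x^10)·Dx^5  (order 5).
h: a_k = 0, 0, 0, 4, -3, 12/5, -10/3, 76/15, …
ICs: h(0) = 0, h′(0) = 0, h′′(0) = 0, h′′′(0) = 24, h′′′′(0) = -72.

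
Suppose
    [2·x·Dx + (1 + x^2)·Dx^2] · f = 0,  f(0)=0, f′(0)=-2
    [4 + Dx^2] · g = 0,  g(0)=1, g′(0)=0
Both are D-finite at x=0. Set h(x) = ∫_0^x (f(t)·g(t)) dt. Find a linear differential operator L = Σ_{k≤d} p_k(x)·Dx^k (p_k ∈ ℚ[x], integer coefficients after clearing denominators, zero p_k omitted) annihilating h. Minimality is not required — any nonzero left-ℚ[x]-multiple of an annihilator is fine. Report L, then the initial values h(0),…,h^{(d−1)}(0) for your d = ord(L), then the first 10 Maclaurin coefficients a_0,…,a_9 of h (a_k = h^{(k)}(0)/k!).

L = (160 + 464·x^2 + 464·x^4 + 256·x^6 + 64·x^8)·Dx + (96·x + 224·x^3 + 192·x^5 + 64·x^7)·Dx^2 + (60 + 188·x^2 + 216·x^4 + 128·x^6 + 32·x^8)·Dx^3 + (24·x + 56·x^3 + 48·x^5 + 16·x^7)·Dx^4 + (5 + 18·x^2 + 25·x^4 + 16·x^6 + 4·x^8)·Dx^5  (order 5).
h: a_k = 0, 0, -1, 0, 7/6, 0, -23/45, 0, 269/1260, 0, …
ICs: h(0) = 0, h′(0) = 0, h′′(0) = -2, h′′′(0) = 0, h′′′′(0) = 28.

f: a_k = 0, -2, 0, 2/3, 0, -2/5, 0, 2/7, 0, -2/9, …
g: a_k = 1, 0, -2, 0, 2/3, 0, -4/45, 0, 2/315, 0, …
Product ⇒ symmetric product L₀, ord ≤ 4.
h=∫h₀ ⇒ L = L₀·Dx.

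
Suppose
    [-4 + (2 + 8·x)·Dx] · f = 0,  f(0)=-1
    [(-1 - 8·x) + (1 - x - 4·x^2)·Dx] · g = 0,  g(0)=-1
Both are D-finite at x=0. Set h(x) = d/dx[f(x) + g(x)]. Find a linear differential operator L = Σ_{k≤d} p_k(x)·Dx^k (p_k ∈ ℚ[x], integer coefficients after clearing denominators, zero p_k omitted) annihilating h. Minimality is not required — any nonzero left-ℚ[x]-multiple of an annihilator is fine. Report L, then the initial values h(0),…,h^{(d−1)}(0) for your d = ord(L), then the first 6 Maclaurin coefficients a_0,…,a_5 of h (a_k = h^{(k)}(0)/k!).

f: a_k = -1, -2, 2, -4, 10, -28, …
g: a_k = -1, -1, -5, -9, -29, -65, …
L₀ := lclm(L_f,L_g); ord L₀ ≤ 1+1.
h=h₀': d/dx-closure on L₀ ⇒ L.
L = (-114 - 780·x - 2688·x^2 - 2688·x^3 - 3840·x^4) + (-21 - 420·x - 2778·x^2 - 7200·x^3 - 10272·x^4 - 11520·x^5)·Dx + (6 + 57·x + 153·x^2 + 4·x^3 - 816·x^4 - 2624·x^5 - 2560·x^6)·Dx^2  (order 2).
h: a_k = -3, -6, -39, -76, -465, -582, …
ICs: h(0) = -3, h′(0) = -6.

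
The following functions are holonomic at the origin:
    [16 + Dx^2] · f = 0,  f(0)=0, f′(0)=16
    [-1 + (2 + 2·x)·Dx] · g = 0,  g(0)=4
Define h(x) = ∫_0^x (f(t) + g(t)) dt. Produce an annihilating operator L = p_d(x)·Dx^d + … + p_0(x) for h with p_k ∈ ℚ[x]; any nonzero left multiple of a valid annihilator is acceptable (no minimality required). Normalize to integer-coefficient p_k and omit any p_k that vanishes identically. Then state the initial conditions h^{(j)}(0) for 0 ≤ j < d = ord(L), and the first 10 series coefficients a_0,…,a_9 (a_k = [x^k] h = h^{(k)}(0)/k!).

L = (-1072 - 2048·x - 1024·x^2)·Dx + (2016 + 6112·x + 6144·x^2 + 2048·x^3)·Dx^2 + (-67 - 128·x - 64·x^2)·Dx^3 + (126 + 382·x + 384·x^2 + 128·x^3)·Dx^4  (order 4).
h: a_k = 0, 4, 9, -1/6, -509/48, -1/32, 32873/5760, -3/256, -2086757/1290240, -143/24576, …
ICs: h(0) = 0, h′(0) = 4, h′′(0) = 18, h′′′(0) = -1.

f: a_k = 0, 16, 0, -128/3, 0, 512/15, 0, -4096/315, 0, 8192/2835, …
g: a_k = 4, 2, -1/2, 1/4, -5/32, 7/64, -21/256, 33/512, -429/8192, 715/16384, …
Sum ⇒ L₀ = lclm(L_f,L_g) in ℚ(x)⟨Dx⟩.
h=∫h₀ ⇒ L = L₀·Dx.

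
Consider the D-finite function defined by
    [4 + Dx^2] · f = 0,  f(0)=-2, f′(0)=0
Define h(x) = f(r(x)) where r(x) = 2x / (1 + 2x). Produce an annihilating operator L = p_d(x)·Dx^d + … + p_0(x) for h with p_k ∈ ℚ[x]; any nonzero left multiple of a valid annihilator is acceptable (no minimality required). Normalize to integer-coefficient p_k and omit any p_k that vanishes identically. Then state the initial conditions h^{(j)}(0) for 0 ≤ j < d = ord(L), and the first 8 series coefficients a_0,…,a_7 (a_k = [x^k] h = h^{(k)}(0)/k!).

L = 16 + (4 + 24·x + 48·x^2 + 32·x^3)·Dx + (1 + 8·x + 24·x^2 + 32·x^3 + 16·x^4)·Dx^2  (order 2).
h: a_k = -2, 0, 16, -64, 512/3, -1024/3, 19712/45, 1024/5, …
ICs: h(0) = -2, h′(0) = 0.

f: a_k = -2, 0, 4, 0, -4/3, 0, 8/45, 0, …
Change of var in L_f (x↦r) gives L₀.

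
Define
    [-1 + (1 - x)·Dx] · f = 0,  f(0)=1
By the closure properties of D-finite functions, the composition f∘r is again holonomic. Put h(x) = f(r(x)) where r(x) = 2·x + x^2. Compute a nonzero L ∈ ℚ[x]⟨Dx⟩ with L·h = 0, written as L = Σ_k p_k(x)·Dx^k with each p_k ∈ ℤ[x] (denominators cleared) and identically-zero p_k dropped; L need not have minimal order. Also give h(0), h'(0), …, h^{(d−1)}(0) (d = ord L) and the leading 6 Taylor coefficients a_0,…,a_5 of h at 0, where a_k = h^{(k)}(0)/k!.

L = (2 + 2·x) + (-1 + 2·x + x^2)·Dx  (order 1).
h: a_k = 1, 2, 5, 12, 29, 70, …
ICs: h(0) = 1.

f: a_k = 1, 1, 1, 1, 1, 1, …
h₀=f(r): pull back L_f along r ⇒ L₀.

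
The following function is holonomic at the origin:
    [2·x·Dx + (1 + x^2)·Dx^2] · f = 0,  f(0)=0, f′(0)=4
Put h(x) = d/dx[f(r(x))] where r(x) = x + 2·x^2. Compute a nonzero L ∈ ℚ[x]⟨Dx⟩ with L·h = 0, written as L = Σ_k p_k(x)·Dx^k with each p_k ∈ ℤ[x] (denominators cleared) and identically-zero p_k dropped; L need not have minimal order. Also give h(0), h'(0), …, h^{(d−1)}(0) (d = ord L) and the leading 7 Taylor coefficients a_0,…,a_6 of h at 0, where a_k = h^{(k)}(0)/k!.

L = (-4 + 2·x + 16·x^2 + 48·x^3 + 48·x^4) + (1 + 4·x + x^2 + 8·x^3 + 20·x^4 + 16·x^5)·Dx  (order 1).
h: a_k = 4, 16, -4, -32, -76, -16, 220, …
ICs: h(0) = 4.

f: a_k = 0, 4, 0, -4/3, 0, 4/5, 0, …
Change of var in L_f (x↦r) gives L₀.
h₀' ⇒ L via d/dx closure of L₀.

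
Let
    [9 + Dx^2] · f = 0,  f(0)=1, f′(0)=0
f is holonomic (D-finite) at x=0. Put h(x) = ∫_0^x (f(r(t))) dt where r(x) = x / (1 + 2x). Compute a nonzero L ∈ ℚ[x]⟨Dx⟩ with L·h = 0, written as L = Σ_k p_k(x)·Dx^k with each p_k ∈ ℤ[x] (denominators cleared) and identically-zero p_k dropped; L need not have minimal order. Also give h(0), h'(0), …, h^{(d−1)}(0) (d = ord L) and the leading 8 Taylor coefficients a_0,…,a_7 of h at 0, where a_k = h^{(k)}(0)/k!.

f: a_k = 1, 0, -9/2, 0, 27/8, 0, -81/80, 0, …
L₀ from L_f via x↦r, Dx↦r'^{-1}Dx.
h=∫h₀ ⇒ L = L₀·Dx.
L = 9·Dx + (4 + 24·x + 48·x^2 + 32·x^3)·Dx^2 + (1 + 8·x + 24·x^2 + 32·x^3 + 16·x^4)·Dx^3  (order 3).
h: a_k = 0, 1, 0, -3/2, 9/2, -81/8, 39/2, -2583/80, …
ICs: h(0) = 0, h′(0) = 1, h′′(0) = 0.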